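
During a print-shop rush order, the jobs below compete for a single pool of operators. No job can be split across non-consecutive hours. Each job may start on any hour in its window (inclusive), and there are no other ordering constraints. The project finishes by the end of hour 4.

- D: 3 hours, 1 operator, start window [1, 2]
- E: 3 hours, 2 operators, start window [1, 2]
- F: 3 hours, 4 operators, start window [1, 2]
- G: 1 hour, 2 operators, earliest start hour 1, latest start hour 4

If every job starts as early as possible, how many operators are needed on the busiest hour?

9

Early-start schedule: D@1, E@1, F@1, G@1.
Load per hour: hour 1: 9, hour 2: 7, hour 3: 7, hour 4: 0.
Peak is 9.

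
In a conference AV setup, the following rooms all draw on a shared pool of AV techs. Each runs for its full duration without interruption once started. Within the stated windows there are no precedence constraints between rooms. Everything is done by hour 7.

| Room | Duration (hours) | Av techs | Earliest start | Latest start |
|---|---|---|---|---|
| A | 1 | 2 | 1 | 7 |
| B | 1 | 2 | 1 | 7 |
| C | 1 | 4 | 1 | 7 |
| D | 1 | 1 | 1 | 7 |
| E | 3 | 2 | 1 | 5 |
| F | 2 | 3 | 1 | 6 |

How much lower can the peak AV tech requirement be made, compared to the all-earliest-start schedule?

10

Early-start peak: h1:14  h2:5  h3:2  h4:0  h5:0  h6:0  h7:0 ⇒ 14.
Leveled (A@1, B@1, C@2, D@3, E@3, F@6): h1:4  h2:4  h3:3  h4:2  h5:2  h6:3  h7:3 ⇒ 4.
Reduction 14 − 4 = 10.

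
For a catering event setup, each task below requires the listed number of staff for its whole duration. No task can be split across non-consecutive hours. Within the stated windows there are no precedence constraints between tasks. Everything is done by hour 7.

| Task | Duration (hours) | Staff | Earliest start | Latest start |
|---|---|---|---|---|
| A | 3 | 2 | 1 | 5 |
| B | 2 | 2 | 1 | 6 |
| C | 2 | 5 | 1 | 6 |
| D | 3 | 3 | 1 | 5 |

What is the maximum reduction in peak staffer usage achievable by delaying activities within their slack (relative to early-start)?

7

Early-start peak: h1:12  h2:12  h3:5  h4:0  h5:0  h6:0  h7:0 ⇒ 12.
Leveled (A@1, B@1, C@6, D@3): h1:4  h2:4  h3:5  h4:3  h5:3  h6:5  h7:5 ⇒ 5.
Reduction 12 − 5 = 7.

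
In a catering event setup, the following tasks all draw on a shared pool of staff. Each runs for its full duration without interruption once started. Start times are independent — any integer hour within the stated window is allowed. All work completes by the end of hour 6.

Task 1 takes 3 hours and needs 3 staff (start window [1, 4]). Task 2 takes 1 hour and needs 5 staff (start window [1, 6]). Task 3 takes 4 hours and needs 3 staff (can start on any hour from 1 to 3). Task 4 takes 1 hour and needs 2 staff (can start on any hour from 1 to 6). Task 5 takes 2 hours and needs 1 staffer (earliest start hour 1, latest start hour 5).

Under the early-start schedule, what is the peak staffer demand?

Early-start schedule: Task 1@1, Task 2@1, Task 3@1, Task 4@1, Task 5@1.
Load per hour: hour 1: 14, hour 2: 7, hour 3: 6, hour 4: 3, hour 5: 0, hour 6: 0.
Peak is 14.

14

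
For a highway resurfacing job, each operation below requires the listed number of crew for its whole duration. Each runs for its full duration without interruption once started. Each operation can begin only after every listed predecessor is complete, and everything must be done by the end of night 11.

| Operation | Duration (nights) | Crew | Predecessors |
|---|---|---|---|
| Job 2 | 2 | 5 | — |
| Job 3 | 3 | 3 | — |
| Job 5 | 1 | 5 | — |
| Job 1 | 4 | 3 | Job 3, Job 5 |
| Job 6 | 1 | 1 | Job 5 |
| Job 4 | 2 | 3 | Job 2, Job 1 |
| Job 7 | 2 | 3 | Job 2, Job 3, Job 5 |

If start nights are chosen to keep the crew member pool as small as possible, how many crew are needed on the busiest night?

8

Early-start (Job 2@1, Job 3@1, Job 5@1, Job 1@4, Job 6@2, Job 4@8, Job 7@4) gives peak 13: n1:13  n2:9  n3:3  n4:6  n5:6  n6:3  n7:3  n8:3  n9:3  n10:0  n11:0.
Shift Job 5→3, Job 6→4.
Schedule Job 2@1, Job 3@1, Job 5@3, Job 1@4, Job 6@4, Job 4@8, Job 7@4: n1:8  n2:8  n3:8  n4:7  n5:6  n6:3  n7:3  n8:3  n9:3  n10:0  n11:0 — peak 8.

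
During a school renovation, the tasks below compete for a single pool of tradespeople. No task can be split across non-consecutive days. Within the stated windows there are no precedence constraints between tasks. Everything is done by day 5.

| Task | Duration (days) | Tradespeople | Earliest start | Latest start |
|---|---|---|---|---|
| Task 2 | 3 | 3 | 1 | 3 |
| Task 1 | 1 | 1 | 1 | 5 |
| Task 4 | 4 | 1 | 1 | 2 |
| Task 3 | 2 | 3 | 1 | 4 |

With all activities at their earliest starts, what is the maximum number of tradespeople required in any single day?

Early-start schedule: Task 2@1, Task 1@1, Task 4@1, Task 3@1.
Load per day: day 1: 8, day 2: 7, day 3: 4, day 4: 1, day 5: 0.
Peak is 8.

8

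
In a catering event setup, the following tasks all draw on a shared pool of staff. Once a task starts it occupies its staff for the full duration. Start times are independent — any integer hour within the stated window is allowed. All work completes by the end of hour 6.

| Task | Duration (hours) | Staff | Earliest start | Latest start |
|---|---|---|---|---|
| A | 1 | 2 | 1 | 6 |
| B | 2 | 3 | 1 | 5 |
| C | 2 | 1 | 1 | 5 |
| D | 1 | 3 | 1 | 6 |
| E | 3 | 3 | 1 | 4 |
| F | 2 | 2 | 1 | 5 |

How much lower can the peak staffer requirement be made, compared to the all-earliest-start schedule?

Early-start peak: h1:14  h2:9  h3:3  h4:0  h5:0  h6:0 ⇒ 14.
Leveled (A@1, B@1, C@2, D@3, E@4, F@4): h1:5  h2:4  h3:4  h4:5  h5:5  h6:3 ⇒ 5.
Reduction 14 − 5 = 9.

9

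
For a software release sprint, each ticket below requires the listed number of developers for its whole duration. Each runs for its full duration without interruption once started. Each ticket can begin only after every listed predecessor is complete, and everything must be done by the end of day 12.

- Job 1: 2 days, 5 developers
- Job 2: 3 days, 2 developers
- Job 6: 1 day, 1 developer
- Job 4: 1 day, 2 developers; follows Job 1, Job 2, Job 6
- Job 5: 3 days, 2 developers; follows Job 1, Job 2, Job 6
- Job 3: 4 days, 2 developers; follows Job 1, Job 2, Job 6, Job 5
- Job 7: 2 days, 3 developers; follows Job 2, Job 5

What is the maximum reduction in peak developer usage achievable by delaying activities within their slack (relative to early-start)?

Early-start peak: d1:8  d2:7  d3:2  d4:4  d5:2  d6:2  d7:5  d8:5  d9:2  d10:2  d11:0  d12:0 ⇒ 8.
Leveled (Job 1@1, Job 2@3, Job 6@3, Job 4@6, Job 5@6, Job 3@9, Job 7@9): d1:5  d2:5  d3:3  d4:2  d5:2  d6:4  d7:2  d8:2  d9:5  d10:5  d11:2  d12:2 ⇒ 5.
Reduction 8 − 5 = 3.

3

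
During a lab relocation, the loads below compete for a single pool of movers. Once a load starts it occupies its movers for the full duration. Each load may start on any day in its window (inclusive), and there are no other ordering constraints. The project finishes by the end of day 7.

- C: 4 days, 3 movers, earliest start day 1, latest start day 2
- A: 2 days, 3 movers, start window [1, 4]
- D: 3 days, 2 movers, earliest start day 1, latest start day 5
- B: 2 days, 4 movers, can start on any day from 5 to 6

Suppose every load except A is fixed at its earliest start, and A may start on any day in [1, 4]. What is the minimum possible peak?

7

A@1: d1:8  d2:8  d3:5  d4:3  d5:4  d6:4  d7:0 → peak 8
A@2: d1:5  d2:8  d3:8  d4:3  d5:4  d6:4  d7:0 → peak 8
A@3: d1:5  d2:5  d3:8  d4:6  d5:4  d6:4  d7:0 → peak 8
A@4: d1:5  d2:5  d3:5  d4:6  d5:7  d6:4  d7:0 → peak 7
Best is A@4, peak 7.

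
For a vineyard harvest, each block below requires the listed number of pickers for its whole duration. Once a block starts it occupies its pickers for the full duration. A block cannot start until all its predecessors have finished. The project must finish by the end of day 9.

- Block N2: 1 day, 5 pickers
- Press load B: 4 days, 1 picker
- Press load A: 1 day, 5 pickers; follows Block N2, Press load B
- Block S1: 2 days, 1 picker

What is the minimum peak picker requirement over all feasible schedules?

5

Early-start (Block N2@1, Press load B@1, Press load A@5, Block S1@1) gives peak 7: d1:7  d2:2  d3:1  d4:1  d5:5  d6:0  d7:0  d8:0  d9:0.
Shift Press load B→2, Press load A→6, Block S1→2.
Schedule Block N2@1, Press load B@2, Press load A@6, Block S1@2: d1:5  d2:2  d3:2  d4:1  d5:1  d6:5  d7:0  d8:0  d9:0 — peak 5.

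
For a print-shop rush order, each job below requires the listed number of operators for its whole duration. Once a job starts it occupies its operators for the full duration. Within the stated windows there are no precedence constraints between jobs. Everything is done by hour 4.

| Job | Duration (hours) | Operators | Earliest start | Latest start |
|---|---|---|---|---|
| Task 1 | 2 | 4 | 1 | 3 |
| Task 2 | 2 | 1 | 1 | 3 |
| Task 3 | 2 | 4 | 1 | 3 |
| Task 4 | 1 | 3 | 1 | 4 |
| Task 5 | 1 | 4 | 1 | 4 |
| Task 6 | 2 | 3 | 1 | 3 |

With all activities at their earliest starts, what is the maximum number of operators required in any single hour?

Early-start schedule: Task 1@1, Task 2@1, Task 3@1, Task 4@1, Task 5@1, Task 6@1.
Load per hour: hour 1: 19, hour 2: 12, hour 3: 0, hour 4: 0.
Peak is 19.

19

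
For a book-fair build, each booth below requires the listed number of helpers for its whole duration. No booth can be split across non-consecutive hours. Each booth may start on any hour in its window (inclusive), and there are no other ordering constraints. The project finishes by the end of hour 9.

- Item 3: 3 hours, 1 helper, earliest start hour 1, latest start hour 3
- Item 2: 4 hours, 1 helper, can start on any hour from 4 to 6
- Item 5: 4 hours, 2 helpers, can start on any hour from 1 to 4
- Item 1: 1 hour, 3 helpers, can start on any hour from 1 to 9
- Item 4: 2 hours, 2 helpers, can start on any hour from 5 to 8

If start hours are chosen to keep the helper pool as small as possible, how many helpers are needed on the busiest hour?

Early-start (Item 3@1, Item 2@4, Item 5@1, Item 1@1, Item 4@5) gives peak 6: h1:6  h2:3  h3:3  h4:3  h5:3  h6:3  h7:1  h8:0  h9:0.
Shift Item 1→8.
Schedule Item 3@1, Item 2@4, Item 5@1, Item 1@8, Item 4@5: h1:3  h2:3  h3:3  h4:3  h5:3  h6:3  h7:1  h8:3  h9:0 — peak 3.
Total helper-hours = 22 over 9 hours ⇒ peak ≥ ⌈22/9⌉ = 3, so 3 is optimal.

3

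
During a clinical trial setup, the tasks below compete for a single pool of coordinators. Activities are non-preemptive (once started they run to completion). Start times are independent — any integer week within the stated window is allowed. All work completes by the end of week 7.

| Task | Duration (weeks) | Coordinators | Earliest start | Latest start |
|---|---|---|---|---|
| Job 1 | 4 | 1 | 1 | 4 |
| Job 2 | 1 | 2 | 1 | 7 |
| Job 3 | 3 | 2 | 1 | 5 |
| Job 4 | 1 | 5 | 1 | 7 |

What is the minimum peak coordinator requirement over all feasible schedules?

5

Early-start (Job 1@1, Job 2@1, Job 3@1, Job 4@1) gives peak 10: w1:10  w2:3  w3:3  w4:1  w5:0  w6:0  w7:0.
Shift Job 4→5.
Schedule Job 1@1, Job 2@1, Job 3@1, Job 4@5: w1:5  w2:3  w3:3  w4:1  w5:5  w6:0  w7:0 — peak 5.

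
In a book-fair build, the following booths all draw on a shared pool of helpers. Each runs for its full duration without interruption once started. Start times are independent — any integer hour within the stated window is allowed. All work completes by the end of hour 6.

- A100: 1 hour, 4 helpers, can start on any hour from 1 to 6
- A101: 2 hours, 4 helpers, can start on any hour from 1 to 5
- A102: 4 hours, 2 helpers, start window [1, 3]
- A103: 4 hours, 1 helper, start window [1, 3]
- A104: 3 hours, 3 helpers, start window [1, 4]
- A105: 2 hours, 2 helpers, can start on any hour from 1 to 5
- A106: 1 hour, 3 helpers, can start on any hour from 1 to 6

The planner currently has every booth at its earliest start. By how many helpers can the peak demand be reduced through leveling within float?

Early-start peak: h1:19  h2:12  h3:6  h4:3  h5:0  h6:0 ⇒ 19.
Leveled (A100@1, A101@1, A102@2, A103@2, A104@3, A105@3, A106@6): h1:8  h2:7  h3:8  h4:8  h5:6  h6:3 ⇒ 8.
Reduction 19 − 8 = 11.

11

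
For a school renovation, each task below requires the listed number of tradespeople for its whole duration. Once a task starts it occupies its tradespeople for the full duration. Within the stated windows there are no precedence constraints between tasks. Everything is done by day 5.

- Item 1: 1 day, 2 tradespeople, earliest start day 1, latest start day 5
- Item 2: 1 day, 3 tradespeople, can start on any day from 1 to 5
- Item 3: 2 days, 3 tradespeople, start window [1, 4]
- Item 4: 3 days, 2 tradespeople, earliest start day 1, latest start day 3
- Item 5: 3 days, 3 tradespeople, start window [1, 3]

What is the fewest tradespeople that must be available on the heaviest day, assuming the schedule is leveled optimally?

Early-start (Item 1@1, Item 2@1, Item 3@1, Item 4@1, Item 5@1) gives peak 13: d1:13  d2:8  d3:5  d4:0  d5:0.
Shift Item 2→2, Item 4→3, Item 5→3.
Schedule Item 1@1, Item 2@2, Item 3@1, Item 4@3, Item 5@3: d1:5  d2:6  d3:5  d4:5  d5:5 — peak 6.
Total tradesperson-days = 26 over 5 days ⇒ peak ≥ ⌈26/5⌉ = 6, so 6 is optimal.

6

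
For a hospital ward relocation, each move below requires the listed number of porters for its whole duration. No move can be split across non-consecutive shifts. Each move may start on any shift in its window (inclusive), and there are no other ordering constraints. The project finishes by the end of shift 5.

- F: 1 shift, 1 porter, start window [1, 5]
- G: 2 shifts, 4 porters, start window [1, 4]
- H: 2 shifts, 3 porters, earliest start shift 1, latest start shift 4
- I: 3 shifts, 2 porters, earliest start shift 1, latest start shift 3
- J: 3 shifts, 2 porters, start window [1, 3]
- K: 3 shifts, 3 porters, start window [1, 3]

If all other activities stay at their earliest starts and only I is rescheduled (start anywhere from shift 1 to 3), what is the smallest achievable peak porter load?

13

I@1: s1:15  s2:14  s3:7  s4:0  s5:0 → peak 15
I@2: s1:13  s2:14  s3:7  s4:2  s5:0 → peak 14
I@3: s1:13  s2:12  s3:7  s4:2  s5:2 → peak 13
Best is I@3, peak 13.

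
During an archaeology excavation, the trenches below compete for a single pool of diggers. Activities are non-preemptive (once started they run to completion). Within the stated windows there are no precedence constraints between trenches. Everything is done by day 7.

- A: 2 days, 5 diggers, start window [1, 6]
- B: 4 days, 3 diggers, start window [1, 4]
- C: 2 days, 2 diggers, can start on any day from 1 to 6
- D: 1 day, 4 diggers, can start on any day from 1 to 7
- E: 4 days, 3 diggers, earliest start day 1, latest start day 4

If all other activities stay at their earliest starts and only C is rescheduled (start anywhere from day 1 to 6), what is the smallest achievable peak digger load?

15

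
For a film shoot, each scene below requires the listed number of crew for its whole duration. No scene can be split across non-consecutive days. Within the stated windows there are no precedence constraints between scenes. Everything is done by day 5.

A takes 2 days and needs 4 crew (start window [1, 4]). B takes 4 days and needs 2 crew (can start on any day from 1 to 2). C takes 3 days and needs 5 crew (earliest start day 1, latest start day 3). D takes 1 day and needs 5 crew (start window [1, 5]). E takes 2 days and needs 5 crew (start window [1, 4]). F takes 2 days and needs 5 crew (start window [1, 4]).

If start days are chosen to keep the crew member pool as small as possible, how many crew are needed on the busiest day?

Early-start (A@1, B@1, C@1, D@1, E@1, F@1) gives peak 26: d1:26  d2:21  d3:7  d4:2  d5:0.
Shift D→3, E→4, F→4.
Schedule A@1, B@1, C@1, D@3, E@4, F@4: d1:11  d2:11  d3:12  d4:12  d5:10 — peak 12.
Total crew member-days = 56 over 5 days ⇒ peak ≥ ⌈56/5⌉ = 12, so 12 is optimal.

12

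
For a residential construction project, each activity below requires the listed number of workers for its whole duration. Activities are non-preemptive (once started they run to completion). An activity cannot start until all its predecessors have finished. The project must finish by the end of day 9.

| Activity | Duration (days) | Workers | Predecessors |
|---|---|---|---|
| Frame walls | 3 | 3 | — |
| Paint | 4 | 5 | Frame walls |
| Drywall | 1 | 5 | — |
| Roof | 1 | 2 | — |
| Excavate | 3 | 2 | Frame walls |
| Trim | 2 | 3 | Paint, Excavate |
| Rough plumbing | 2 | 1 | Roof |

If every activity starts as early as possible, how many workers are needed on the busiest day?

Early-start schedule: Frame walls@1, Paint@4, Drywall@1, Roof@1, Excavate@4, Trim@8, Rough plumbing@2.
Load per day: day 1: 10, day 2: 4, day 3: 4, day 4: 7, day 5: 7, day 6: 7, day 7: 5, day 8: 3, day 9: 3.
Peak is 10.

10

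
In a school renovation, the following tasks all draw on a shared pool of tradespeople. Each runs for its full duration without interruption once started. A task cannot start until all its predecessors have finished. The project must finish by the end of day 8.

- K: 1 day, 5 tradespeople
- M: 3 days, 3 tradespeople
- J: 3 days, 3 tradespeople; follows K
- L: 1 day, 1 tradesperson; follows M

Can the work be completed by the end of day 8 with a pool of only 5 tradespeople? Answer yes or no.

yes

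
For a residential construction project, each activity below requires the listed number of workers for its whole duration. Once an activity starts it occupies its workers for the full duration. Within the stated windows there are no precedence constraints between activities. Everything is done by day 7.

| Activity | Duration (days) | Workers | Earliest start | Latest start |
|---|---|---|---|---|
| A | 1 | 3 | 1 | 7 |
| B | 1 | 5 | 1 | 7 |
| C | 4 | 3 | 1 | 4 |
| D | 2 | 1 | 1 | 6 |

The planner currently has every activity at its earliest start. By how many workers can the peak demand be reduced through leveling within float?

7

Early-start peak: d1:12  d2:4  d3:3  d4:3  d5:0  d6:0  d7:0 ⇒ 12.
Leveled (A@1, B@2, C@3, D@3): d1:3  d2:5  d3:4  d4:4  d5:3  d6:3  d7:0 ⇒ 5.
Reduction 12 − 5 = 7.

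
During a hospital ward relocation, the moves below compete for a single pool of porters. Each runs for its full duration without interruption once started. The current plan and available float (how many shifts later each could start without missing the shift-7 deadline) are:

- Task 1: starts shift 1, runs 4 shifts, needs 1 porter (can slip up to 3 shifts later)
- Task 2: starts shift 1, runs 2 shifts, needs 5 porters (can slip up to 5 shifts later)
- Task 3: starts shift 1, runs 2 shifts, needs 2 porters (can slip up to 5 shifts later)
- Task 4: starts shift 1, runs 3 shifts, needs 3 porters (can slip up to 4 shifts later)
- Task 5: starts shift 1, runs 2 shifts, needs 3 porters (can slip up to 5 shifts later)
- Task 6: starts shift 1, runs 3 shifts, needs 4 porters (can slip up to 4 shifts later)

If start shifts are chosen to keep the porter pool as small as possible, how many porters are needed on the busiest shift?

Early-start (Task 1@1, Task 2@1, Task 3@1, Task 4@1, Task 5@1, Task 6@1) gives peak 18: s1:18  s2:18  s3:8  s4:1  s5:0  s6:0  s7:0.
Shift Task 3→3, Task 4→3, Task 5→6, Task 6→5.
Schedule Task 1@1, Task 2@1, Task 3@3, Task 4@3, Task 5@6, Task 6@5: s1:6  s2:6  s3:6  s4:6  s5:7  s6:7  s7:7 — peak 7.
Total porter-shifts = 45 over 7 shifts ⇒ peak ≥ ⌈45/7⌉ = 7, so 7 is optimal.

7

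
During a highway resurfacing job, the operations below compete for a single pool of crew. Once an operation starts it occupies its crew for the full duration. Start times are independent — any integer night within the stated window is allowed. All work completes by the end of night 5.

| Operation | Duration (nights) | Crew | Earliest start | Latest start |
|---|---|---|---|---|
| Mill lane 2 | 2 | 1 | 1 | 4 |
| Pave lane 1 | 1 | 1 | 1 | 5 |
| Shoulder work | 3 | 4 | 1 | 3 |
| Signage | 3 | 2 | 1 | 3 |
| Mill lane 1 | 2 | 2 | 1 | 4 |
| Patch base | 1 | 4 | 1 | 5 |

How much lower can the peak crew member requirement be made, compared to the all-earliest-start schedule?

Early-start peak: n1:14  n2:9  n3:6  n4:0  n5:0 ⇒ 14.
Leveled (Mill lane 2@1, Pave lane 1@1, Shoulder work@1, Signage@2, Mill lane 1@4, Patch base@5): n1:6  n2:7  n3:6  n4:4  n5:6 ⇒ 7.
Reduction 14 − 7 = 7.

7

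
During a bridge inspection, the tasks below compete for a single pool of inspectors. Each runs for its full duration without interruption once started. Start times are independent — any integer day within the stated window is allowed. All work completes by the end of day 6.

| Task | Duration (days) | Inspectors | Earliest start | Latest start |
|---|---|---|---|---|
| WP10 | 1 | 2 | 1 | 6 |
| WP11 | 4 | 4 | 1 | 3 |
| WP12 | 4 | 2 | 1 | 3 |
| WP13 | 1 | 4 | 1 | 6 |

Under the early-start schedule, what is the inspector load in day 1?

12

At early start, day 1 has: WP10, WP11, WP12, WP13.
Demand: 2 + 4 + 2 + 4 = 12.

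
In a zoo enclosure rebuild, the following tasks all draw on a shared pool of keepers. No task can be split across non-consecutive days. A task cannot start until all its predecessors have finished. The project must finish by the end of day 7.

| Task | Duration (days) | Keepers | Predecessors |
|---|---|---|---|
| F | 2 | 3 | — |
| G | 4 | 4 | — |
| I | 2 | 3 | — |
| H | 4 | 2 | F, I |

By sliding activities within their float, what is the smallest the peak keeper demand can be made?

Early-start (F@1, G@1, I@1, H@3) gives peak 10: d1:10  d2:10  d3:6  d4:6  d5:2  d6:2  d7:0.
Shift G→3.
Schedule F@1, G@3, I@1, H@3: d1:6  d2:6  d3:6  d4:6  d5:6  d6:6  d7:0 — peak 6.
Total keeper-days = 36 over 7 days ⇒ peak ≥ ⌈36/7⌉ = 6, so 6 is optimal.

6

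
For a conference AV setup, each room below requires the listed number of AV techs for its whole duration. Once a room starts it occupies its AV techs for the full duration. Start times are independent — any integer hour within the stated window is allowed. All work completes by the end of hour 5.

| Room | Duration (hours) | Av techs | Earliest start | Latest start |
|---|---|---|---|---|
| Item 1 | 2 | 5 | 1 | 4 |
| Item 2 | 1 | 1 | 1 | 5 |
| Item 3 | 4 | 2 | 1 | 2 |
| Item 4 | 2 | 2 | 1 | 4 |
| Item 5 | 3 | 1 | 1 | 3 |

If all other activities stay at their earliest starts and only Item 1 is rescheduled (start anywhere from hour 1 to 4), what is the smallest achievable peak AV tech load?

Item 1@1: h1:11  h2:10  h3:3  h4:2  h5:0 → peak 11
Item 1@2: h1:6  h2:10  h3:8  h4:2  h5:0 → peak 10
Item 1@3: h1:6  h2:5  h3:8  h4:7  h5:0 → peak 8
Item 1@4: h1:6  h2:5  h3:3  h4:7  h5:5 → peak 7
Best is Item 1@4, peak 7.

7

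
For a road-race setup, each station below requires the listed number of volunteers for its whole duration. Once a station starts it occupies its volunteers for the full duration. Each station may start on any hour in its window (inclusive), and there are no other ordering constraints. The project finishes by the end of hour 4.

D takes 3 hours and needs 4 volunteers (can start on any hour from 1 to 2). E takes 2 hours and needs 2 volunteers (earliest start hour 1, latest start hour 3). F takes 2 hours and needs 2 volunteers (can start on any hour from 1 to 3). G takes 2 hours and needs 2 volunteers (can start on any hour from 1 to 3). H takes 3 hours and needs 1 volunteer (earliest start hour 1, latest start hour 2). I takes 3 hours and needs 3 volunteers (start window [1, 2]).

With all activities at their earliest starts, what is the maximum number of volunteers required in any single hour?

14

Early-start schedule: D@1, E@1, F@1, G@1, H@1, I@1.
Load per hour: hour 1: 14, hour 2: 14, hour 3: 8, hour 4: 0.
Peak is 14.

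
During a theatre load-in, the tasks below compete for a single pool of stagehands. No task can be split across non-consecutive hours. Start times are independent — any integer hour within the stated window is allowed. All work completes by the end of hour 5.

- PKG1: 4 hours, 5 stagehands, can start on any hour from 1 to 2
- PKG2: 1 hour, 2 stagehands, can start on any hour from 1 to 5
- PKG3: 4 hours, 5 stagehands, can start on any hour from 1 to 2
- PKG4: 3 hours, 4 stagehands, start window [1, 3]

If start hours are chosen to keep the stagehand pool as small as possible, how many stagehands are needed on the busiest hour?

Early-start (PKG1@1, PKG2@1, PKG3@1, PKG4@1) gives peak 16: h1:16  h2:14  h3:14  h4:10  h5:0.
Shift PKG4→2.
Schedule PKG1@1, PKG2@1, PKG3@1, PKG4@2: h1:12  h2:14  h3:14  h4:14  h5:0 — peak 14.

14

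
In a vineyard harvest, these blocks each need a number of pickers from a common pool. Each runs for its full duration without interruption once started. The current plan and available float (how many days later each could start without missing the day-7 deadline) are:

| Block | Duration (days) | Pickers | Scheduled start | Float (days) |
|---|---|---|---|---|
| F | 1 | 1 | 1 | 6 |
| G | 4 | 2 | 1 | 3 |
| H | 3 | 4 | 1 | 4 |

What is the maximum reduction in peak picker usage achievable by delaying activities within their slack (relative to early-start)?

3

Early-start peak: d1:7  d2:6  d3:6  d4:2  d5:0  d6:0  d7:0 ⇒ 7.
Leveled (F@1, G@1, H@5): d1:3  d2:2  d3:2  d4:2  d5:4  d6:4  d7:4 ⇒ 4.
Reduction 7 − 4 = 3.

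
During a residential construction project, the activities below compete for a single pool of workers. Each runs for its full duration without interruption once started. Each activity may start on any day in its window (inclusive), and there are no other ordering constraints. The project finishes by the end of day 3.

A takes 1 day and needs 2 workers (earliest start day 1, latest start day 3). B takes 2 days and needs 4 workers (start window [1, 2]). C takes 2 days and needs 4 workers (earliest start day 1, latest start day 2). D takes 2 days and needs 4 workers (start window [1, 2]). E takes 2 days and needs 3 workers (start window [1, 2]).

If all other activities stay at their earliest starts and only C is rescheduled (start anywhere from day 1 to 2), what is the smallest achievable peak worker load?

C@1: d1:17  d2:15  d3:0 → peak 17
C@2: d1:13  d2:15  d3:4 → peak 15
Best is C@2, peak 15.

15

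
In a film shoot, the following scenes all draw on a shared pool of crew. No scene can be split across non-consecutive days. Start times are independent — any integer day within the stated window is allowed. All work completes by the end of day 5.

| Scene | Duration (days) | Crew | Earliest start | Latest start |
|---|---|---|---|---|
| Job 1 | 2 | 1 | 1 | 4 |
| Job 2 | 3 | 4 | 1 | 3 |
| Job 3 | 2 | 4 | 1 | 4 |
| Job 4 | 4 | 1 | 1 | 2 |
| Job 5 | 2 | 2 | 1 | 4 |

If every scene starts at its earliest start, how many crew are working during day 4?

At early start, day 4 has: Job 4.
Demand: 1 = 1.

1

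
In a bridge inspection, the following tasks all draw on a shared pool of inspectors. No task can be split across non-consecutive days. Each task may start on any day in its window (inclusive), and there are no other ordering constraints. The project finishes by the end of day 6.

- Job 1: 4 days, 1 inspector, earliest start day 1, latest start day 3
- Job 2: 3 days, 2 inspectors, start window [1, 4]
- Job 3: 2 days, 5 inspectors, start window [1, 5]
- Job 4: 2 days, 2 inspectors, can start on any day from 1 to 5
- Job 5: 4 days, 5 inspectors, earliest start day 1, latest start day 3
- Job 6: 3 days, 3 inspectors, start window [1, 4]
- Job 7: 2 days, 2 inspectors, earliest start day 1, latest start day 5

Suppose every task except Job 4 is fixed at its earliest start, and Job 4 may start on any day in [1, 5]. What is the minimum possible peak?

Job 4@1: d1:20  d2:20  d3:11  d4:6  d5:0  d6:0 → peak 20
Job 4@2: d1:18  d2:20  d3:13  d4:6  d5:0  d6:0 → peak 20
Job 4@3: d1:18  d2:18  d3:13  d4:8  d5:0  d6:0 → peak 18
Job 4@4: d1:18  d2:18  d3:11  d4:8  d5:2  d6:0 → peak 18
Job 4@5: d1:18  d2:18  d3:11  d4:6  d5:2  d6:2 → peak 18
Best is Job 4@3, peak 18.

18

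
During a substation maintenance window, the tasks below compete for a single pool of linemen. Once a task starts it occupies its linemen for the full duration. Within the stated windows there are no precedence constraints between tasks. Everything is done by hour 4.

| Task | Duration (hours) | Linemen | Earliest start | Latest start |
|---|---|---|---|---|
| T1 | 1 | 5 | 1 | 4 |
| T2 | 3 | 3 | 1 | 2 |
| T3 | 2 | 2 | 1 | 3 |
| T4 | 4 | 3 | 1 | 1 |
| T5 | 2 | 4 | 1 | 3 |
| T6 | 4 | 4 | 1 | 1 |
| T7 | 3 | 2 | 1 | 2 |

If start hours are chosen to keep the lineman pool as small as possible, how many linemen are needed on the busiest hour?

Early-start (T1@1, T2@1, T3@1, T4@1, T5@1, T6@1, T7@1) gives peak 23: h1:23  h2:18  h3:12  h4:7.
Shift T2→2, T5→3.
Schedule T1@1, T2@2, T3@1, T4@1, T5@3, T6@1, T7@1: h1:16  h2:14  h3:16  h4:14 — peak 16.

16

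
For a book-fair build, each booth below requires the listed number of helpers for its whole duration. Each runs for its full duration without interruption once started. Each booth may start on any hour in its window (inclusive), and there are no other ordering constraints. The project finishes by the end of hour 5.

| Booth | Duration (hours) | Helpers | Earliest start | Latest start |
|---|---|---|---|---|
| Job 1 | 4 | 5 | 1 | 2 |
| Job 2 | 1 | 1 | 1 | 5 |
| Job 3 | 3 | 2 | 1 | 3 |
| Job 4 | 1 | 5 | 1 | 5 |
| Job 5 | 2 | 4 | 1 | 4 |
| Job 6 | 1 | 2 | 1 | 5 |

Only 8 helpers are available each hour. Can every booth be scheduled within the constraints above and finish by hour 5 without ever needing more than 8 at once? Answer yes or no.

no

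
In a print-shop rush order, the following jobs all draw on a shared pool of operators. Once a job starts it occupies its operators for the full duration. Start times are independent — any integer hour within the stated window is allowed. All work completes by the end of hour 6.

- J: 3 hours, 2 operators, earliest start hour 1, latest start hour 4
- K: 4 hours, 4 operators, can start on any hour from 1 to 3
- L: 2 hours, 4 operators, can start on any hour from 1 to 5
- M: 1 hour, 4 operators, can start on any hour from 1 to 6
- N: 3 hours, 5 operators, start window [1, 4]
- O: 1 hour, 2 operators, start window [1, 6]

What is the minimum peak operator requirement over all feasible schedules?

10

Early-start (J@1, K@1, L@1, M@1, N@1, O@1) gives peak 21: h1:21  h2:15  h3:11  h4:4  h5:0  h6:0.
Shift M→3, N→4, O→5.
Schedule J@1, K@1, L@1, M@3, N@4, O@5: h1:10  h2:10  h3:10  h4:9  h5:7  h6:5 — peak 10.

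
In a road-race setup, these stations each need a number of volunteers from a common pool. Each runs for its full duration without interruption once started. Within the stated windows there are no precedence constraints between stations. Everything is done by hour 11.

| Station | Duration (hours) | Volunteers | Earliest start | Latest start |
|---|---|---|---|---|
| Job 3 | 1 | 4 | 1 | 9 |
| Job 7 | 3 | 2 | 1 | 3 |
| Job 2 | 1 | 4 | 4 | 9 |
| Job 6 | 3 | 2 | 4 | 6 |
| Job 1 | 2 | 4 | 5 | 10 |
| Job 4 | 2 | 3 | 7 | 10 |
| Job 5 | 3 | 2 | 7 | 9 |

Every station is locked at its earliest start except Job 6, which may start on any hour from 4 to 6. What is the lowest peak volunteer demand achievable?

6

Job 6@4: h1:6  h2:2  h3:2  h4:6  h5:6  h6:6  h7:5  h8:5  h9:2  h10:0  h11:0 → peak 6
Job 6@5: h1:6  h2:2  h3:2  h4:4  h5:6  h6:6  h7:7  h8:5  h9:2  h10:0  h11:0 → peak 7
Job 6@6: h1:6  h2:2  h3:2  h4:4  h5:4  h6:6  h7:7  h8:7  h9:2  h10:0  h11:0 → peak 7
Best is Job 6@4, peak 6.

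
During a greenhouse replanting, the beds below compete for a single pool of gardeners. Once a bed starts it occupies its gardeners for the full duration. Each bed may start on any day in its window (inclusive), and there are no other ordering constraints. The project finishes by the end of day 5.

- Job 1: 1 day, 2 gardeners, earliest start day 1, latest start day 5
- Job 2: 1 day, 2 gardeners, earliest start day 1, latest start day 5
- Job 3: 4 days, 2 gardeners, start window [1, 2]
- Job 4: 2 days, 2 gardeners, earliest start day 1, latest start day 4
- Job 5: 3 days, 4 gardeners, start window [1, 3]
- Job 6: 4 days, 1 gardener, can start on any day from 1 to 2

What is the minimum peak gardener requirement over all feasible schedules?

7

Early-start (Job 1@1, Job 2@1, Job 3@1, Job 4@1, Job 5@1, Job 6@1) gives peak 13: d1:13  d2:9  d3:7  d4:3  d5:0.
Shift Job 3→2, Job 5→3.
Schedule Job 1@1, Job 2@1, Job 3@2, Job 4@1, Job 5@3, Job 6@1: d1:7  d2:5  d3:7  d4:7  d5:6 — peak 7.
Total gardener-days = 32 over 5 days ⇒ peak ≥ ⌈32/5⌉ = 7, so 7 is optimal.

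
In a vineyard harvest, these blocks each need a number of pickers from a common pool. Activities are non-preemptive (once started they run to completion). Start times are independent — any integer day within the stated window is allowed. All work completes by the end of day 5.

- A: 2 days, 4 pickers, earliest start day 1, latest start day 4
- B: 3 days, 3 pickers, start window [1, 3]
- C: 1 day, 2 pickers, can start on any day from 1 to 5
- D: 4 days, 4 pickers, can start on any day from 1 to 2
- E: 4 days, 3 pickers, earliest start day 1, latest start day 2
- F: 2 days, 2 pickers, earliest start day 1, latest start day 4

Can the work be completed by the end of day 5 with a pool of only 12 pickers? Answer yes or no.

Schedule A@1, B@3, C@1, D@1, E@2, F@3: d1:10  d2:11  d3:12  d4:12  d5:6 — peak 12 ≤ 12.

yes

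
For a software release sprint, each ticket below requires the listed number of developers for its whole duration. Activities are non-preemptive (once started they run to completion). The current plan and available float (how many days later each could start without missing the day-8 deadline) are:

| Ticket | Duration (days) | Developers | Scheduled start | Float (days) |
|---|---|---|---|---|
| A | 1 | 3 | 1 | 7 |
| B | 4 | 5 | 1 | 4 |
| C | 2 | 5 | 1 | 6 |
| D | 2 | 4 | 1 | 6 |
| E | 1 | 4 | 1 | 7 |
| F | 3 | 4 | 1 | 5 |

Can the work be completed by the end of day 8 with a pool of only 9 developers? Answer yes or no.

Schedule A@1, B@1, C@5, D@2, E@4, F@5: d1:8  d2:9  d3:9  d4:9  d5:9  d6:9  d7:4  d8:0 — peak 9 ≤ 9.

yes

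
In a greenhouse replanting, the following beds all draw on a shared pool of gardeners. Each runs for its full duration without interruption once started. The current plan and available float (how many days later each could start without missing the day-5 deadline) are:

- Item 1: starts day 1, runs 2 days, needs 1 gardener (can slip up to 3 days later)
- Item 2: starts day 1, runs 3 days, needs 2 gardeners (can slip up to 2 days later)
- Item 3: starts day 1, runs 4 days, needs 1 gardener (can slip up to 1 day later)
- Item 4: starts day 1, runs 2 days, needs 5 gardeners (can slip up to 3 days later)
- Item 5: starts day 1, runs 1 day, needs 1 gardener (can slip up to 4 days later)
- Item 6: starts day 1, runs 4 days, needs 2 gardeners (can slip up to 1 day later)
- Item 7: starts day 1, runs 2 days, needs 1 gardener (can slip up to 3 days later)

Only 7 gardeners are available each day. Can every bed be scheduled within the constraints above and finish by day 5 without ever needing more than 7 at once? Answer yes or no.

The minimum achievable peak is 8; 7 < 8, so no feasible schedule stays within the cap.

no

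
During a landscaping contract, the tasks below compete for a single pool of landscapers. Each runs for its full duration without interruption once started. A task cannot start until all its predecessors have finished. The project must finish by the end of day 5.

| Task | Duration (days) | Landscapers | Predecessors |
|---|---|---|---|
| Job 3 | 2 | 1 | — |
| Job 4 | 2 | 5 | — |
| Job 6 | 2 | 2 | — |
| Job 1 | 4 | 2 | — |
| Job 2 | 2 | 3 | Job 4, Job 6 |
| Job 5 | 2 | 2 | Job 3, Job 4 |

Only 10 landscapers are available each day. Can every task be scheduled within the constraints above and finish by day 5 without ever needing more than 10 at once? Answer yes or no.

yes

Schedule Job 3@1, Job 4@1, Job 6@1, Job 1@1, Job 2@3, Job 5@3: d1:10  d2:10  d3:7  d4:7  d5:0 — peak 10 ≤ 10.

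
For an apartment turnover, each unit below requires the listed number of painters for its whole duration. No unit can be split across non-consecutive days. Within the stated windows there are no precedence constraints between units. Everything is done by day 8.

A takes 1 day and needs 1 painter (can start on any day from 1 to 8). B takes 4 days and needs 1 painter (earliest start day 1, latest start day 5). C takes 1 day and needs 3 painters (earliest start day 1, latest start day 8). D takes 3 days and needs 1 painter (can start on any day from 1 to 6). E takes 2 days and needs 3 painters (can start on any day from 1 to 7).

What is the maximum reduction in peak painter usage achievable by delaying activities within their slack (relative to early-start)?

6

Early-start peak: d1:9  d2:5  d3:2  d4:1  d5:0  d6:0  d7:0  d8:0 ⇒ 9.
Leveled (A@1, B@1, C@5, D@1, E@6): d1:3  d2:2  d3:2  d4:1  d5:3  d6:3  d7:3  d8:0 ⇒ 3.
Reduction 9 − 3 = 6.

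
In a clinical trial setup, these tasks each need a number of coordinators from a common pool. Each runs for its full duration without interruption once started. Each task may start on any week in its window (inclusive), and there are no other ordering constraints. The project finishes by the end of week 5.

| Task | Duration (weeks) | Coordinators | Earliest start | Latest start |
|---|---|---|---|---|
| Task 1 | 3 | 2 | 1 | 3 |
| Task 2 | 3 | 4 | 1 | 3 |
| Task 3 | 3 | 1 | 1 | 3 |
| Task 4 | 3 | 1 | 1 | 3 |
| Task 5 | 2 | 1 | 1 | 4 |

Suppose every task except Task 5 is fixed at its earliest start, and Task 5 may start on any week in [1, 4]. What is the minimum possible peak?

8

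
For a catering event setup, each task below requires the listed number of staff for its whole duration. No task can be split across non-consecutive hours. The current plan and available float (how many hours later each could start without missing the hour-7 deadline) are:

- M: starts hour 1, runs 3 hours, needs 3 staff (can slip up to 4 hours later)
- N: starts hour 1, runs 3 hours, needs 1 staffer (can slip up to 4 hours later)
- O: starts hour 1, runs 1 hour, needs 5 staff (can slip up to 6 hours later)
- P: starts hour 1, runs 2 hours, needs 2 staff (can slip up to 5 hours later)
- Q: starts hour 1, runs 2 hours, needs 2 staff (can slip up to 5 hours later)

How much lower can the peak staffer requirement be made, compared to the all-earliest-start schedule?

8

Early-start peak: h1:13  h2:8  h3:4  h4:0  h5:0  h6:0  h7:0 ⇒ 13.
Leveled (M@1, N@1, O@4, P@5, Q@5): h1:4  h2:4  h3:4  h4:5  h5:4  h6:4  h7:0 ⇒ 5.
Reduction 13 − 5 = 8.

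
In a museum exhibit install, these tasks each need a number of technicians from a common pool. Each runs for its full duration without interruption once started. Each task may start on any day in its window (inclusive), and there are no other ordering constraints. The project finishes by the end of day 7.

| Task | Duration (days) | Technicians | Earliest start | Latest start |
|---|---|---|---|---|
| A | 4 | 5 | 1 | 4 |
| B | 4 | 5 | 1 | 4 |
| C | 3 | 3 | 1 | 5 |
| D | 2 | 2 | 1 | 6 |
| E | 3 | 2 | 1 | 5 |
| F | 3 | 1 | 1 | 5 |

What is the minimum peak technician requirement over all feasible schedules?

10

Early-start (A@1, B@1, C@1, D@1, E@1, F@1) gives peak 18: d1:18  d2:18  d3:16  d4:10  d5:0  d6:0  d7:0.
Shift C→5, D→5, E→5, F→5.
Schedule A@1, B@1, C@5, D@5, E@5, F@5: d1:10  d2:10  d3:10  d4:10  d5:8  d6:8  d7:6 — peak 10.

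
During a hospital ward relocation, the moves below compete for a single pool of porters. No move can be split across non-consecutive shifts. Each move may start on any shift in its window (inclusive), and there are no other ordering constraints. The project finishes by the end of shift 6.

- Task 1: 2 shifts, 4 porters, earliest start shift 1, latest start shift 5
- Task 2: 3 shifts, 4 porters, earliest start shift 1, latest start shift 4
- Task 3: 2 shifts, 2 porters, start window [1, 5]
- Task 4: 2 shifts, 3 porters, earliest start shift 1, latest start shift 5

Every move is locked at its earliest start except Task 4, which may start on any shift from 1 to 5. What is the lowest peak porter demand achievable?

10

Task 4@1: s1:13  s2:13  s3:4  s4:0  s5:0  s6:0 → peak 13
Task 4@2: s1:10  s2:13  s3:7  s4:0  s5:0  s6:0 → peak 13
Task 4@3: s1:10  s2:10  s3:7  s4:3  s5:0  s6:0 → peak 10
Task 4@4: s1:10  s2:10  s3:4  s4:3  s5:3  s6:0 → peak 10
Task 4@5: s1:10  s2:10  s3:4  s4:0  s5:3  s6:3 → peak 10
Best is Task 4@3, peak 10.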